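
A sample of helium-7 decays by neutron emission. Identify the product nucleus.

Neutron emission: mass number changes by -1, atomic number by +0.
A: 7 − 1 = 6; Z: 2 = 2.
Z = 2 is helium, so the daughter is helium-6.

He-6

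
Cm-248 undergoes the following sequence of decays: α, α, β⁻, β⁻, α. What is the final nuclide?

U-236

Start: (A, Z) = (248, 96).
After α: (244, 94).
After α: (240, 92).
After β⁻: (240, 93).
After β⁻: (240, 94).
After α: (236, 92).
Z = 92 is uranium.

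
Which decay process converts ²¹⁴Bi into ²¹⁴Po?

beta-minus decay

ΔA = 214 − 214 = 0; ΔZ = 84 − 83 = +1.
A is unchanged and Z rises by 1 — a neutron has become a proton (β⁻ decay).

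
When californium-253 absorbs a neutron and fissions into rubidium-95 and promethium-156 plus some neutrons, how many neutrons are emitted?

Conserve mass number: 254 = 95 + 156 + k, so k = 254 − 251 = 3.
Check atomic number: 98 = 37 + 61 + 0 = 98. ✓

3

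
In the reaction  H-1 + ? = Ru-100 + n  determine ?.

Tc-100

Conserve mass number: 1 + A = 100 + 1, so A = 100.
Conserve atomic number: 1 + Z = 44 + 0, so Z = 43.
Z = 43 is technetium, so the species is Tc-100.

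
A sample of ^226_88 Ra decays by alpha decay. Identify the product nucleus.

Rn-222

Alpha decay: mass number changes by -4, atomic number by -2.
A: 226 − 4 = 222; Z: 88 − 2 = 86.
Z = 86 is radon, so the daughter is ^222_86 Rn.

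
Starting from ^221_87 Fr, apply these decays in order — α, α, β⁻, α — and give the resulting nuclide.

Pb-209

Start: (A, Z) = (221, 87).
After α: (217, 85).
After α: (213, 83).
After β⁻: (213, 84).
After α: (209, 82).
Z = 82 is lead.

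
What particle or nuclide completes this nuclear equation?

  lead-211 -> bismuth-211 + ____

beta-minus particle

Conserve mass number: 211 = 211 + A, so A = 0.
Conserve atomic number: 82 = 83 + Z, so Z = -1.
A = 0 and Z = -1 is e⁻ — a beta-minus particle.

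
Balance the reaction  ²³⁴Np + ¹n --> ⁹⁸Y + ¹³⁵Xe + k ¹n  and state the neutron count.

Conserve mass number: 235 = 98 + 135 + k, so k = 235 − 233 = 2.
Check atomic number: 93 = 39 + 54 + 0 = 93. ✓

2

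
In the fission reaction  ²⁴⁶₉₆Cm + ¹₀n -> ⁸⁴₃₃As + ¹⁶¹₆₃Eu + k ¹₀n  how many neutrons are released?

Conserve mass number: 247 = 84 + 161 + k, so k = 247 − 245 = 2.
Check atomic number: 96 = 33 + 63 + 0 = 96. ✓

2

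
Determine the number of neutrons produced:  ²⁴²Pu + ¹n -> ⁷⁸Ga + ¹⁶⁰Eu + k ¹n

5

Conserve mass number: 243 = 78 + 160 + k, so k = 243 − 238 = 5.
Check atomic number: 94 = 31 + 63 + 0 = 94. ✓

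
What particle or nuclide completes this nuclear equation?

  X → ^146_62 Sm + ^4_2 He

Conserve mass number: A = 146 + 4, so A = 150.
Conserve atomic number: Z = 62 + 2, so Z = 64.
Z = 64 is gadolinium, so the species is ^150_64 Gd.

Gd-150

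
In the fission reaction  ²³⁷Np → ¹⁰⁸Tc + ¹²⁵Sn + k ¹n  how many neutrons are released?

4

Conserve mass number: 237 = 108 + 125 + k, so k = 237 − 233 = 4.
Check atomic number: 93 = 43 + 50 + 0 = 93. ✓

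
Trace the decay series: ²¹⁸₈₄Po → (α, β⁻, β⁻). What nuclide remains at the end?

Po-214

Start: (A, Z) = (218, 84).
After α: (214, 82).
After β⁻: (214, 83).
After β⁻: (214, 84).
Z = 84 is polonium.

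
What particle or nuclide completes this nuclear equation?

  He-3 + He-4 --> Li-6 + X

Conserve mass number: 3 + 4 = 6 + A, so A = 1.
Conserve atomic number: 2 + 2 = 3 + Z, so Z = 1.
A = 1 and Z = 1 is H-1 — a proton.

proton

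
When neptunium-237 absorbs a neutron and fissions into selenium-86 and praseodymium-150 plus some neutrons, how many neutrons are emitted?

Conserve mass number: 238 = 86 + 150 + k, so k = 238 − 236 = 2.
Check atomic number: 93 = 34 + 59 + 0 = 93. ✓

2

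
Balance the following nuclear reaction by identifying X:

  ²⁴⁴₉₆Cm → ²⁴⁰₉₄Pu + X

Conserve mass number: 244 = 240 + A, so A = 4.
Conserve atomic number: 96 = 94 + Z, so Z = 2.
A = 4 and Z = 2 is ⁴₂He — an alpha particle.

alpha particle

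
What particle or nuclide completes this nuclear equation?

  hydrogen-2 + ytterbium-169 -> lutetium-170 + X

Conserve mass number: 2 + 169 = 170 + A, so A = 1.
Conserve atomic number: 1 + 70 = 71 + Z, so Z = 0.
A = 1 and Z = 0 is neutron — a neutron.

neutron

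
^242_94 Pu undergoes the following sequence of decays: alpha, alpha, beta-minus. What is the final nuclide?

Start: (A, Z) = (242, 94).
After α: (238, 92).
After α: (234, 90).
After β⁻: (234, 91).
Z = 91 is protactinium.

Pa-234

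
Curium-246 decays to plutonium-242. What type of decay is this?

ΔA = 242 − 246 = -4; ΔZ = 94 − 96 = -2.
A drops by 4 and Z drops by 2 — the signature of alpha emission.

alpha decay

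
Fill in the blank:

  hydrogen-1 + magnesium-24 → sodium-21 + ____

alpha particle

Conserve mass number: 1 + 24 = 21 + A, so A = 4.
Conserve atomic number: 1 + 12 = 11 + Z, so Z = 2.
A = 4 and Z = 2 is helium-4 — an alpha particle.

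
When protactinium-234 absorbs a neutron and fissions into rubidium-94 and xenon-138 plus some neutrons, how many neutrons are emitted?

3

Conserve mass number: 235 = 94 + 138 + k, so k = 235 − 232 = 3.
Check atomic number: 91 = 37 + 54 + 0 = 91. ✓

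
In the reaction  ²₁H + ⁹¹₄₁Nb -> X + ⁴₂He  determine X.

Zr-89

Conserve mass number: 2 + 91 = A + 4, so A = 89.
Conserve atomic number: 1 + 41 = Z + 2, so Z = 40.
Z = 40 is zirconium, so the species is ⁸⁹₄₀Zr.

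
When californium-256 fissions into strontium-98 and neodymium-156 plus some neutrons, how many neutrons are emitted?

Conserve mass number: 256 = 98 + 156 + k, so k = 256 − 254 = 2.
Check atomic number: 98 = 38 + 60 + 0 = 98. ✓

2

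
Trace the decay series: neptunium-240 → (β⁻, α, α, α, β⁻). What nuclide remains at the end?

Ac-228

Start: (A, Z) = (240, 93).
After β⁻: (240, 94).
After α: (236, 92).
After α: (232, 90).
After α: (228, 88).
After β⁻: (228, 89).
Z = 89 is actinium.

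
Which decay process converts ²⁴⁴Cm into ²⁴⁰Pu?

alpha decay

ΔA = 240 − 244 = -4; ΔZ = 94 − 96 = -2.
A drops by 4 and Z drops by 2 — the signature of alpha emission.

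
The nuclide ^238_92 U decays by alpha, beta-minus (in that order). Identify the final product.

Pa-234

Start: (A, Z) = (238, 92).
After α: (234, 90).
After β⁻: (234, 91).
Z = 91 is protactinium.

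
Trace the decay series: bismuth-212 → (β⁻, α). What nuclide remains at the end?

Start: (A, Z) = (212, 83).
After β⁻: (212, 84).
After α: (208, 82).
Z = 82 is lead.

Pb-208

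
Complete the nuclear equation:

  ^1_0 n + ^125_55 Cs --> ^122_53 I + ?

alpha particle

Conserve mass number: 1 + 125 = 122 + A, so A = 4.
Conserve atomic number: 0 + 55 = 53 + Z, so Z = 2.
A = 4 and Z = 2 is ^4_2 He — an alpha particle.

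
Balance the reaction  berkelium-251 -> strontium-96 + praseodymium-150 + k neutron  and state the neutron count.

5

Conserve mass number: 251 = 96 + 150 + k, so k = 251 − 246 = 5.
Check atomic number: 97 = 38 + 59 + 0 = 97. ✓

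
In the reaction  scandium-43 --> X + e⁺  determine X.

Ca-43

Conserve mass number: 43 = A + 0, so A = 43.
Conserve atomic number: 21 = Z + 1, so Z = 20.
Z = 20 is calcium, so the species is calcium-43.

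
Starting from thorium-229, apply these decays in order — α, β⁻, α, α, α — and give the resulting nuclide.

Bi-213

Start: (A, Z) = (229, 90).
After α: (225, 88).
After β⁻: (225, 89).
After α: (221, 87).
After α: (217, 85).
After α: (213, 83).
Z = 83 is bismuth.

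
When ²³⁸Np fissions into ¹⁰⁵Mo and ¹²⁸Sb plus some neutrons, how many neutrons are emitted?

5

Conserve mass number: 238 = 105 + 128 + k, so k = 238 − 233 = 5.
Check atomic number: 93 = 42 + 51 + 0 = 93. ✓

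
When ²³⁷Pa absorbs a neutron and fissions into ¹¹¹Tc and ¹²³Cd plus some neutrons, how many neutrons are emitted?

Conserve mass number: 238 = 111 + 123 + k, so k = 238 − 234 = 4.
Check atomic number: 91 = 43 + 48 + 0 = 91. ✓

4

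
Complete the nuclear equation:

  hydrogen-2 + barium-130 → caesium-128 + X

Conserve mass number: 2 + 130 = 128 + A, so A = 4.
Conserve atomic number: 1 + 56 = 55 + Z, so Z = 2.
A = 4 and Z = 2 is helium-4 — an alpha particle.

alpha particle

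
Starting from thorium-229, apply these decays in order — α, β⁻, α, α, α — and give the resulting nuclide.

Bi-213

Start: (A, Z) = (229, 90).
After α: (225, 88).
After β⁻: (225, 89).
After α: (221, 87).
After α: (217, 85).
After α: (213, 83).
Z = 83 is bismuth.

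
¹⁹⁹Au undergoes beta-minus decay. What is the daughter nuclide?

Beta-minus decay: mass number changes by +0, atomic number by +1.
A: 199 = 199; Z: 79 + 1 = 80.
Z = 80 is mercury, so the daughter is ¹⁹⁹Hg.

Hg-199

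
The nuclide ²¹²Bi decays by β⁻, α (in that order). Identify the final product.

Start: (A, Z) = (212, 83).
After β⁻: (212, 84).
After α: (208, 82).
Z = 82 is lead.

Pb-208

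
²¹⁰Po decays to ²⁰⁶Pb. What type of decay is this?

alpha decay

ΔA = 206 − 210 = -4; ΔZ = 82 − 84 = -2.
A drops by 4 and Z drops by 2 — the signature of alpha emission.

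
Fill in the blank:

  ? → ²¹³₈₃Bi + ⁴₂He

At-217

Conserve mass number: A = 213 + 4, so A = 217.
Conserve atomic number: Z = 83 + 2, so Z = 85.
Z = 85 is astatine, so the species is ²¹⁷₈₅At.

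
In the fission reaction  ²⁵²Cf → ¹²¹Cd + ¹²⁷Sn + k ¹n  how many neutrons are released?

Conserve mass number: 252 = 121 + 127 + k, so k = 252 − 248 = 4.
Check atomic number: 98 = 48 + 50 + 0 = 98. ✓

4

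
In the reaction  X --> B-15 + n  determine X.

B-16

Conserve mass number: A = 15 + 1, so A = 16.
Conserve atomic number: Z = 5 + 0, so Z = 5.
Z = 5 is boron, so the species is B-16.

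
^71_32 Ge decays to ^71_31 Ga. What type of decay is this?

ΔA = 71 − 71 = 0; ΔZ = 31 − 32 = -1.
A is unchanged and Z drops by 1 — a proton has become a neutron (β⁺ emission or electron capture).

beta-plus decay or electron capture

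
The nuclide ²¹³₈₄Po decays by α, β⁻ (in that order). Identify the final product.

Start: (A, Z) = (213, 84).
After α: (209, 82).
After β⁻: (209, 83).
Z = 83 is bismuth.

Bi-209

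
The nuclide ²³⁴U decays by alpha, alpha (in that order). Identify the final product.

Ra-226

Start: (A, Z) = (234, 92).
After α: (230, 90).
After α: (226, 88).
Z = 88 is radium.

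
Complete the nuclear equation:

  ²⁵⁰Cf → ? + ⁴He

Cm-246

Conserve mass number: 250 = A + 4, so A = 246.
Conserve atomic number: 98 = Z + 2, so Z = 96.
Z = 96 is curium, so the species is ²⁴⁶Cm.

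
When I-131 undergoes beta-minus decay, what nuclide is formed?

Beta-minus decay: mass number changes by +0, atomic number by +1.
A: 131 = 131; Z: 53 + 1 = 54.
Z = 54 is xenon, so the daughter is Xe-131.

Xe-131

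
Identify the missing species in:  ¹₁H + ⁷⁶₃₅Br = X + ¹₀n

Kr-76

Conserve mass number: 1 + 76 = A + 1, so A = 76.
Conserve atomic number: 1 + 35 = Z + 0, so Z = 36.
Z = 36 is krypton, so the species is ⁷⁶₃₆Kr.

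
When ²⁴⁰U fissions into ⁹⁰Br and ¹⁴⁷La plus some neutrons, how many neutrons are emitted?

3

Conserve mass number: 240 = 90 + 147 + k, so k = 240 − 237 = 3.
Check atomic number: 92 = 35 + 57 + 0 = 92. ✓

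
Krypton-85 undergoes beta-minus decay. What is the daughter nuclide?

Rb-85

Beta-minus decay: mass number changes by +0, atomic number by +1.
A: 85 = 85; Z: 36 + 1 = 37.
Z = 37 is rubidium, so the daughter is rubidium-85.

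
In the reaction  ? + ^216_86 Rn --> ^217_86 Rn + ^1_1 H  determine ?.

deuteron

Conserve mass number: A + 216 = 217 + 1, so A = 2.
Conserve atomic number: Z + 86 = 86 + 1, so Z = 1.
A = 2 and Z = 1 is ^2_1 H — a deuteron.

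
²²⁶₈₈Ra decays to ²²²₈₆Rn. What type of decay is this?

alpha decay

ΔA = 222 − 226 = -4; ΔZ = 86 − 88 = -2.
A drops by 4 and Z drops by 2 — the signature of alpha emission.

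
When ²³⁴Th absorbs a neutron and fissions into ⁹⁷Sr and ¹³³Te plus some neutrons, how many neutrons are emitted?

5

Conserve mass number: 235 = 97 + 133 + k, so k = 235 − 230 = 5.
Check atomic number: 90 = 38 + 52 + 0 = 90. ✓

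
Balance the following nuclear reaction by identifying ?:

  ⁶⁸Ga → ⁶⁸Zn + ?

Conserve mass number: 68 = 68 + A, so A = 0.
Conserve atomic number: 31 = 30 + Z, so Z = 1.
A = 0 and Z = 1 is e⁺ — a positron.

positron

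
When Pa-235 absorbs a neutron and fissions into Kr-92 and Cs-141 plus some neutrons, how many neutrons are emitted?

3

Conserve mass number: 236 = 92 + 141 + k, so k = 236 − 233 = 3.
Check atomic number: 91 = 36 + 55 + 0 = 91. ✓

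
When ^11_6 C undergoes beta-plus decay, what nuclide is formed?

B-11

Beta-plus decay: mass number changes by +0, atomic number by -1.
A: 11 = 11; Z: 6 − 1 = 5.
Z = 5 is boron, so the daughter is ^11_5 B.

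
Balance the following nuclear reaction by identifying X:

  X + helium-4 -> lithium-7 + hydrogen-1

alpha particle

Conserve mass number: A + 4 = 7 + 1, so A = 4.
Conserve atomic number: Z + 2 = 3 + 1, so Z = 2.
A = 4 and Z = 2 is helium-4 — an alpha particle.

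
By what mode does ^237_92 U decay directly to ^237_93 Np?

beta-minus decay

ΔA = 237 − 237 = 0; ΔZ = 93 − 92 = +1.
A is unchanged and Z rises by 1 — a neutron has become a proton (β⁻ decay).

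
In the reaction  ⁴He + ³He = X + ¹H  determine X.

Conserve mass number: 4 + 3 = A + 1, so A = 6.
Conserve atomic number: 2 + 2 = Z + 1, so Z = 3.
Z = 3 is lithium, so the species is ⁶Li.

Li-6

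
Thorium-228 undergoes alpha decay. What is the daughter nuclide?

Ra-224

Alpha decay: mass number changes by -4, atomic number by -2.
A: 228 − 4 = 224; Z: 90 − 2 = 88.
Z = 88 is radium, so the daughter is radium-224.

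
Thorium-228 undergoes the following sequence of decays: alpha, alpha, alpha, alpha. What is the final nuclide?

Start: (A, Z) = (228, 90).
After α: (224, 88).
After α: (220, 86).
After α: (216, 84).
After α: (212, 82).
Z = 82 is lead.

Pb-212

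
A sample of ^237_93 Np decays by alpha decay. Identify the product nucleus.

Alpha decay: mass number changes by -4, atomic number by -2.
A: 237 − 4 = 233; Z: 93 − 2 = 91.
Z = 91 is protactinium, so the daughter is ^233_91 Pa.

Pa-233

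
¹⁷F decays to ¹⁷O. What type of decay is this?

beta-plus decay or electron capture

ΔA = 17 − 17 = 0; ΔZ = 8 − 9 = -1.
A is unchanged and Z drops by 1 — a proton has become a neutron (β⁺ emission or electron capture).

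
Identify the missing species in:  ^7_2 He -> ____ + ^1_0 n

Conserve mass number: 7 = A + 1, so A = 6.
Conserve atomic number: 2 = Z + 0, so Z = 2.
Z = 2 is helium, so the species is ^6_2 He.

He-6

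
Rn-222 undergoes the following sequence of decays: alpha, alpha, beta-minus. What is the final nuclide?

Start: (A, Z) = (222, 86).
After α: (218, 84).
After α: (214, 82).
After β⁻: (214, 83).
Z = 83 is bismuth.

Bi-214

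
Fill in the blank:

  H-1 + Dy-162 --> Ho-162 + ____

Conserve mass number: 1 + 162 = 162 + A, so A = 1.
Conserve atomic number: 1 + 66 = 67 + Z, so Z = 0.
A = 1 and Z = 0 is n — a neutron.

neutron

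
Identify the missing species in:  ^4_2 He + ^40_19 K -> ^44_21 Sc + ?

gamma ray

Conserve mass number: 4 + 40 = 44 + A, so A = 0.
Conserve atomic number: 2 + 19 = 21 + Z, so Z = 0.
A = 0 and Z = 0 is ^0_0 γ — a gamma ray.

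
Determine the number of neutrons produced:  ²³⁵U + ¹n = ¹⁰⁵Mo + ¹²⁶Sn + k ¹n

5

Conserve mass number: 236 = 105 + 126 + k, so k = 236 − 231 = 5.
Check atomic number: 92 = 42 + 50 + 0 = 92. ✓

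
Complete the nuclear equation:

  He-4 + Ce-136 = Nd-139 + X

Conserve mass number: 4 + 136 = 139 + A, so A = 1.
Conserve atomic number: 2 + 58 = 60 + Z, so Z = 0.
A = 1 and Z = 0 is n — a neutron.

neutron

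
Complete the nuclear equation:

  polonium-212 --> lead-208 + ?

Conserve mass number: 212 = 208 + A, so A = 4.
Conserve atomic number: 84 = 82 + Z, so Z = 2.
A = 4 and Z = 2 is helium-4 — an alpha particle.

alpha particle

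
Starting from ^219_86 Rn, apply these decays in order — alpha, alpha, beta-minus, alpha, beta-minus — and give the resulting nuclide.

Start: (A, Z) = (219, 86).
After α: (215, 84).
After α: (211, 82).
After β⁻: (211, 83).
After α: (207, 81).
After β⁻: (207, 82).
Z = 82 is lead.

Pb-207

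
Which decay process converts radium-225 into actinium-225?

beta-minus decay

ΔA = 225 − 225 = 0; ΔZ = 89 − 88 = +1.
A is unchanged and Z rises by 1 — a neutron has become a proton (β⁻ decay).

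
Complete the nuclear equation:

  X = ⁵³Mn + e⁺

Conserve mass number: A = 53 + 0, so A = 53.
Conserve atomic number: Z = 25 + 1, so Z = 26.
Z = 26 is iron, so the species is ⁵³Fe.

Fe-53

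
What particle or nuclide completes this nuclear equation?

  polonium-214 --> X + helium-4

Pb-210

Conserve mass number: 214 = A + 4, so A = 210.
Conserve atomic number: 84 = Z + 2, so Z = 82.
Z = 82 is lead, so the species is lead-210.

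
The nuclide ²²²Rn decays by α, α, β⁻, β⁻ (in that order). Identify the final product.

Po-214

Start: (A, Z) = (222, 86).
After α: (218, 84).
After α: (214, 82).
After β⁻: (214, 83).
After β⁻: (214, 84).
Z = 84 is polonium.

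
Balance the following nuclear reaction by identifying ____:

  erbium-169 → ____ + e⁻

Conserve mass number: 169 = A + 0, so A = 169.
Conserve atomic number: 68 = Z − 1, so Z = 69.
Z = 69 is thulium, so the species is thulium-169.

Tm-169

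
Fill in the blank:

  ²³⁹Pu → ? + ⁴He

Conserve mass number: 239 = A + 4, so A = 235.
Conserve atomic number: 94 = Z + 2, so Z = 92.
Z = 92 is uranium, so the species is ²³⁵U.

U-235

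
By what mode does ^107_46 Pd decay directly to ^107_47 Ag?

ΔA = 107 − 107 = 0; ΔZ = 47 − 46 = +1.
A is unchanged and Z rises by 1 — a neutron has become a proton (β⁻ decay).

beta-minus decay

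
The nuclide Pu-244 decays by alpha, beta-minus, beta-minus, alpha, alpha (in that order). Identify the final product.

Start: (A, Z) = (244, 94).
After α: (240, 92).
After β⁻: (240, 93).
After β⁻: (240, 94).
After α: (236, 92).
After α: (232, 90).
Z = 90 is thorium.

Th-232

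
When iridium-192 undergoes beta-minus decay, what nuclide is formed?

Pt-192

Beta-minus decay: mass number changes by +0, atomic number by +1.
A: 192 = 192; Z: 77 + 1 = 78.
Z = 78 is platinum, so the daughter is platinum-192.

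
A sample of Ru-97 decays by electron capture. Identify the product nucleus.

Tc-97

Electron capture: mass number changes by +0, atomic number by -1.
A: 97 = 97; Z: 44 − 1 = 43.
Z = 43 is technetium, so the daughter is Tc-97.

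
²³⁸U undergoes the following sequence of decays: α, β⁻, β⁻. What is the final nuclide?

Start: (A, Z) = (238, 92).
After α: (234, 90).
After β⁻: (234, 91).
After β⁻: (234, 92).
Z = 92 is uranium.

U-234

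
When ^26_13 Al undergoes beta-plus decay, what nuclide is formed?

Mg-26

Beta-plus decay: mass number changes by +0, atomic number by -1.
A: 26 = 26; Z: 13 − 1 = 12.
Z = 12 is magnesium, so the daughter is ^26_12 Mg.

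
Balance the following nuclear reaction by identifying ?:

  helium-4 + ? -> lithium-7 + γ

triton

Conserve mass number: 4 + A = 7 + 0, so A = 3.
Conserve atomic number: 2 + Z = 3 + 0, so Z = 1.
A = 3 and Z = 1 is hydrogen-3 — a triton.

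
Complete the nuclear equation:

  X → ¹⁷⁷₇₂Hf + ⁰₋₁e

Lu-177

Conserve mass number: A = 177 + 0, so A = 177.
Conserve atomic number: Z = 72 − 1, so Z = 71.
Z = 71 is lutetium, so the species is ¹⁷⁷₇₁Lu.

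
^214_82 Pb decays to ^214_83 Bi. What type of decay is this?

beta-minus decay

ΔA = 214 − 214 = 0; ΔZ = 83 − 82 = +1.
A is unchanged and Z rises by 1 — a neutron has become a proton (β⁻ decay).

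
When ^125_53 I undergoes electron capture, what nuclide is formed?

Te-125

Electron capture: mass number changes by +0, atomic number by -1.
A: 125 = 125; Z: 53 − 1 = 52.
Z = 52 is tellurium, so the daughter is ^125_52 Te.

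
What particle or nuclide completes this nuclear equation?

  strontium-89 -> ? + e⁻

Conserve mass number: 89 = A + 0, so A = 89.
Conserve atomic number: 38 = Z − 1, so Z = 39.
Z = 39 is yttrium, so the species is yttrium-89.

Y-89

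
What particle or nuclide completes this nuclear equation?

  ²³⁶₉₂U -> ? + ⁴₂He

Th-232

Conserve mass number: 236 = A + 4, so A = 232.
Conserve atomic number: 92 = Z + 2, so Z = 90.
Z = 90 is thorium, so the species is ²³²₉₀Th.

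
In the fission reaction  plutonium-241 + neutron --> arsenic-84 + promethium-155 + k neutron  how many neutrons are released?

Conserve mass number: 242 = 84 + 155 + k, so k = 242 − 239 = 3.
Check atomic number: 94 = 33 + 61 + 0 = 94. ✓

3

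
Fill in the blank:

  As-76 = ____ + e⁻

Conserve mass number: 76 = A + 0, so A = 76.
Conserve atomic number: 33 = Z − 1, so Z = 34.
Z = 34 is selenium, so the species is Se-76.

Se-76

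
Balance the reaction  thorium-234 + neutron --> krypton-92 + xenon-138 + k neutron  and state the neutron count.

Conserve mass number: 235 = 92 + 138 + k, so k = 235 − 230 = 5.
Check atomic number: 90 = 36 + 54 + 0 = 90. ✓

5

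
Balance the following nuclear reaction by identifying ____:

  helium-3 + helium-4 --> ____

Be-7

Conserve mass number: 3 + 4 = A, so A = 7.
Conserve atomic number: 2 + 2 = Z, so Z = 4.
Z = 4 is beryllium, so the species is beryllium-7.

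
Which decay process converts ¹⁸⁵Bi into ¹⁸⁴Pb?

proton emission

ΔA = 184 − 185 = -1; ΔZ = 82 − 83 = -1.
A drops by 1 and Z drops by 1 — a proton was emitted.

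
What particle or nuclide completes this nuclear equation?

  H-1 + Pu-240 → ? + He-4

Np-237

Conserve mass number: 1 + 240 = A + 4, so A = 237.
Conserve atomic number: 1 + 94 = Z + 2, so Z = 93.
Z = 93 is neptunium, so the species is Np-237.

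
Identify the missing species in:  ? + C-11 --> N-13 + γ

deuteron

Conserve mass number: A + 11 = 13 + 0, so A = 2.
Conserve atomic number: Z + 6 = 7 + 0, so Z = 1.
A = 2 and Z = 1 is H-2 — a deuteron.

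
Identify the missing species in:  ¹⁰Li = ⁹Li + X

neutron

Conserve mass number: 10 = 9 + A, so A = 1.
Conserve atomic number: 3 = 3 + Z, so Z = 0.
A = 1 and Z = 0 is ¹n — a neutron.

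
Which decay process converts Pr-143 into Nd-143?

beta-minus decay

ΔA = 143 − 143 = 0; ΔZ = 60 − 59 = +1.
A is unchanged and Z rises by 1 — a neutron has become a proton (β⁻ decay).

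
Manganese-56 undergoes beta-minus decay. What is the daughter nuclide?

Fe-56

Beta-minus decay: mass number changes by +0, atomic number by +1.
A: 56 = 56; Z: 25 + 1 = 26.
Z = 26 is iron, so the daughter is iron-56.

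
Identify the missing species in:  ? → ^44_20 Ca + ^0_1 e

Sc-44

Conserve mass number: A = 44 + 0, so A = 44.
Conserve atomic number: Z = 20 + 1, so Z = 21.
Z = 21 is scandium, so the species is ^44_21 Sc.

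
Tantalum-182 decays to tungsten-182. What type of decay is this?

ΔA = 182 − 182 = 0; ΔZ = 74 − 73 = +1.
A is unchanged and Z rises by 1 — a neutron has become a proton (β⁻ decay).

beta-minus decay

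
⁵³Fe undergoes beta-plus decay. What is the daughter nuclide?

Mn-53

Beta-plus decay: mass number changes by +0, atomic number by -1.
A: 53 = 53; Z: 26 − 1 = 25.
Z = 25 is manganese, so the daughter is ⁵³Mn.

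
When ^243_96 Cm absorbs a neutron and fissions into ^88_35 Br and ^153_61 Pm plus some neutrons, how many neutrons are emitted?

Conserve mass number: 244 = 88 + 153 + k, so k = 244 − 241 = 3.
Check atomic number: 96 = 35 + 61 + 0 = 96. ✓

3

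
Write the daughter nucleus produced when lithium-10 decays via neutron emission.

Neutron emission: mass number changes by -1, atomic number by +0.
A: 10 − 1 = 9; Z: 3 = 3.
Z = 3 is lithium, so the daughter is lithium-9.

Li-9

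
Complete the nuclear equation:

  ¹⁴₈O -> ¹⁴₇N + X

Conserve mass number: 14 = 14 + A, so A = 0.
Conserve atomic number: 8 = 7 + Z, so Z = 1.
A = 0 and Z = 1 is ⁰₁e — a positron.

positron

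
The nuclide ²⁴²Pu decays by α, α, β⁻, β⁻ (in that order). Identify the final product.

Start: (A, Z) = (242, 94).
After α: (238, 92).
After α: (234, 90).
After β⁻: (234, 91).
After β⁻: (234, 92).
Z = 92 is uranium.

U-234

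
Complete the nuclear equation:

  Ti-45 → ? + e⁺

Conserve mass number: 45 = A + 0, so A = 45.
Conserve atomic number: 22 = Z + 1, so Z = 21.
Z = 21 is scandium, so the species is Sc-45.

Sc-45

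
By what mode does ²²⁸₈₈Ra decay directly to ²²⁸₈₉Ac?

ΔA = 228 − 228 = 0; ΔZ = 89 − 88 = +1.
A is unchanged and Z rises by 1 — a neutron has become a proton (β⁻ decay).

beta-minus decay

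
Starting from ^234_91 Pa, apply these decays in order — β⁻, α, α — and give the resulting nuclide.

Ra-226

Start: (A, Z) = (234, 91).
After β⁻: (234, 92).
After α: (230, 90).
After α: (226, 88).
Z = 88 is radium.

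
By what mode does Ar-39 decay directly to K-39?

beta-minus decay

ΔA = 39 − 39 = 0; ΔZ = 19 − 18 = +1.
A is unchanged and Z rises by 1 — a neutron has become a proton (β⁻ decay).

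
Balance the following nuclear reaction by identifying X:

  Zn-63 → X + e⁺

Conserve mass number: 63 = A + 0, so A = 63.
Conserve atomic number: 30 = Z + 1, so Z = 29.
Z = 29 is copper, so the species is Cu-63.

Cu-63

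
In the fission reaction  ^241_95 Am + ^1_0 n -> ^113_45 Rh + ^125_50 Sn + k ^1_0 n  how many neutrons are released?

4

Conserve mass number: 242 = 113 + 125 + k, so k = 242 − 238 = 4.
Check atomic number: 95 = 45 + 50 + 0 = 95. ✓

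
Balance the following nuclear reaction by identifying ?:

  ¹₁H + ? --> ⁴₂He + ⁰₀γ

Conserve mass number: 1 + A = 4 + 0, so A = 3.
Conserve atomic number: 1 + Z = 2 + 0, so Z = 1.
A = 3 and Z = 1 is ³₁H — a triton.

triton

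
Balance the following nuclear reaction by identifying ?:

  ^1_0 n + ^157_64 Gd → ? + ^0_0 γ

Gd-158

Conserve mass number: 1 + 157 = A + 0, so A = 158.
Conserve atomic number: 0 + 64 = Z + 0, so Z = 64.
Z = 64 is gadolinium, so the species is ^158_64 Gd.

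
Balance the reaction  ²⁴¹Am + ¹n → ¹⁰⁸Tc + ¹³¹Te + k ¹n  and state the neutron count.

Conserve mass number: 242 = 108 + 131 + k, so k = 242 − 239 = 3.
Check atomic number: 95 = 43 + 52 + 0 = 95. ✓

3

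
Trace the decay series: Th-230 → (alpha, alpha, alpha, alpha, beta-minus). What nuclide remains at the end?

Start: (A, Z) = (230, 90).
After α: (226, 88).
After α: (222, 86).
After α: (218, 84).
After α: (214, 82).
After β⁻: (214, 83).
Z = 83 is bismuth.

Bi-214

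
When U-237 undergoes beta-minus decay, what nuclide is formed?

Beta-minus decay: mass number changes by +0, atomic number by +1.
A: 237 = 237; Z: 92 + 1 = 93.
Z = 93 is neptunium, so the daughter is Np-237.

Np-237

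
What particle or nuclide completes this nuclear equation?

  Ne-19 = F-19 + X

Conserve mass number: 19 = 19 + A, so A = 0.
Conserve atomic number: 10 = 9 + Z, so Z = 1.
A = 0 and Z = 1 is e⁺ — a positron.

positron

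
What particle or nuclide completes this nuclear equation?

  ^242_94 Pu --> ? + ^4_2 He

U-238

Conserve mass number: 242 = A + 4, so A = 238.
Conserve atomic number: 94 = Z + 2, so Z = 92.
Z = 92 is uranium, so the species is ^238_92 U.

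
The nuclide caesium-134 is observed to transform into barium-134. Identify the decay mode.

beta-minus decay

ΔA = 134 − 134 = 0; ΔZ = 56 − 55 = +1.
A is unchanged and Z rises by 1 — a neutron has become a proton (β⁻ decay).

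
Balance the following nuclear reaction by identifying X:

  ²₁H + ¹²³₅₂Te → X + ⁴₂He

Conserve mass number: 2 + 123 = A + 4, so A = 121.
Conserve atomic number: 1 + 52 = Z + 2, so Z = 51.
Z = 51 is antimony, so the species is ¹²¹₅₁Sb.

Sb-121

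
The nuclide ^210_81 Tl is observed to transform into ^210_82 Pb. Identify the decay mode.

beta-minus decay

ΔA = 210 − 210 = 0; ΔZ = 82 − 81 = +1.
A is unchanged and Z rises by 1 — a neutron has become a proton (β⁻ decay).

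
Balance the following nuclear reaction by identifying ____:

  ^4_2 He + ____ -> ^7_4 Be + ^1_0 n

alpha particle

Conserve mass number: 4 + A = 7 + 1, so A = 4.
Conserve atomic number: 2 + Z = 4 + 0, so Z = 2.
A = 4 and Z = 2 is ^4_2 He — an alpha particle.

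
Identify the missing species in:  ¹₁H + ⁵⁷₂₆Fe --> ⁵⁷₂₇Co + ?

Conserve mass number: 1 + 57 = 57 + A, so A = 1.
Conserve atomic number: 1 + 26 = 27 + Z, so Z = 0.
A = 1 and Z = 0 is ¹₀n — a neutron.

neutron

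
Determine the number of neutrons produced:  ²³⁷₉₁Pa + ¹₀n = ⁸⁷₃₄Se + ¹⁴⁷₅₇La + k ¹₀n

Conserve mass number: 238 = 87 + 147 + k, so k = 238 − 234 = 4.
Check atomic number: 91 = 34 + 57 + 0 = 91. ✓

4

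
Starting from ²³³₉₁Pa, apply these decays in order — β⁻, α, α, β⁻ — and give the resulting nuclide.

Ac-225

Start: (A, Z) = (233, 91).
After β⁻: (233, 92).
After α: (229, 90).
After α: (225, 88).
After β⁻: (225, 89).
Z = 89 is actinium.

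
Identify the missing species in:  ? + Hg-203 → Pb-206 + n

Conserve mass number: A + 203 = 206 + 1, so A = 4.
Conserve atomic number: Z + 80 = 82 + 0, so Z = 2.
A = 4 and Z = 2 is He-4 — an alpha particle.

alpha particle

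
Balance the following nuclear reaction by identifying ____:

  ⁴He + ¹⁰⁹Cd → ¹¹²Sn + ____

neutron

Conserve mass number: 4 + 109 = 112 + A, so A = 1.
Conserve atomic number: 2 + 48 = 50 + Z, so Z = 0.
A = 1 and Z = 0 is ¹n — a neutron.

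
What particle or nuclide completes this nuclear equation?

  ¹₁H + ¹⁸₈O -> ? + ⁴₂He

Conserve mass number: 1 + 18 = A + 4, so A = 15.
Conserve atomic number: 1 + 8 = Z + 2, so Z = 7.
Z = 7 is nitrogen, so the species is ¹⁵₇N.

N-15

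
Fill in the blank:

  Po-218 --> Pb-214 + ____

Conserve mass number: 218 = 214 + A, so A = 4.
Conserve atomic number: 84 = 82 + Z, so Z = 2.
A = 4 and Z = 2 is He-4 — an alpha particle.

alpha particle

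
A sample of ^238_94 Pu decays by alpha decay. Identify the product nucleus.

Alpha decay: mass number changes by -4, atomic number by -2.
A: 238 − 4 = 234; Z: 94 − 2 = 92.
Z = 92 is uranium, so the daughter is ^234_92 U.

U-234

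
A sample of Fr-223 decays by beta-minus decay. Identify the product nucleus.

Ra-223

Beta-minus decay: mass number changes by +0, atomic number by +1.
A: 223 = 223; Z: 87 + 1 = 88.
Z = 88 is radium, so the daughter is Ra-223.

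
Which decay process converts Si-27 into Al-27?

ΔA = 27 − 27 = 0; ΔZ = 13 − 14 = -1.
A is unchanged and Z drops by 1 — a proton has become a neutron (β⁺ emission or electron capture).

beta-plus decay or electron capture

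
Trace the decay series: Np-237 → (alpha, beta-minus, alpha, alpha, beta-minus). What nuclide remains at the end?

Ac-225

Start: (A, Z) = (237, 93).
After α: (233, 91).
After β⁻: (233, 92).
After α: (229, 90).
After α: (225, 88).
After β⁻: (225, 89).
Z = 89 is actinium.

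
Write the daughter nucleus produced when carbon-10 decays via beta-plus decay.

B-10

Beta-plus decay: mass number changes by +0, atomic number by -1.
A: 10 = 10; Z: 6 − 1 = 5.
Z = 5 is boron, so the daughter is boron-10.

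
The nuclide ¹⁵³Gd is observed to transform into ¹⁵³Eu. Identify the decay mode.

beta-plus decay or electron capture

ΔA = 153 − 153 = 0; ΔZ = 63 − 64 = -1.
A is unchanged and Z drops by 1 — a proton has become a neutron (β⁺ emission or electron capture).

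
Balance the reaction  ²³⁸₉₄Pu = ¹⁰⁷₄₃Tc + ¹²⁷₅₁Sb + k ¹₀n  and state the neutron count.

4

Conserve mass number: 238 = 107 + 127 + k, so k = 238 − 234 = 4.
Check atomic number: 94 = 43 + 51 + 0 = 94. ✓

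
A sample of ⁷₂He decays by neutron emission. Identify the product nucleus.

Neutron emission: mass number changes by -1, atomic number by +0.
A: 7 − 1 = 6; Z: 2 = 2.
Z = 2 is helium, so the daughter is ⁶₂He.

He-6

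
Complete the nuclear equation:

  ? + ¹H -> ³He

Conserve mass number: A + 1 = 3, so A = 2.
Conserve atomic number: Z + 1 = 2, so Z = 1.
A = 2 and Z = 1 is ²H — a deuteron.

deuteron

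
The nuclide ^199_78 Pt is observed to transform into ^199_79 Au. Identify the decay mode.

beta-minus decay

ΔA = 199 − 199 = 0; ΔZ = 79 − 78 = +1.
A is unchanged and Z rises by 1 — a neutron has become a proton (β⁻ decay).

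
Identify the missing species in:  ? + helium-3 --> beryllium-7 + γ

alpha particle

Conserve mass number: A + 3 = 7 + 0, so A = 4.
Conserve atomic number: Z + 2 = 4 + 0, so Z = 2.
A = 4 and Z = 2 is helium-4 — an alpha particle.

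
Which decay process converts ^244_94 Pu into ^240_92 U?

ΔA = 240 − 244 = -4; ΔZ = 92 − 94 = -2.
A drops by 4 and Z drops by 2 — the signature of alpha emission.

alpha decay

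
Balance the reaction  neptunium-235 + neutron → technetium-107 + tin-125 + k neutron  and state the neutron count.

Conserve mass number: 236 = 107 + 125 + k, so k = 236 − 232 = 4.
Check atomic number: 93 = 43 + 50 + 0 = 93. ✓

4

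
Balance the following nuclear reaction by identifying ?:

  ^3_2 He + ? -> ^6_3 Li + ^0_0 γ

Conserve mass number: 3 + A = 6 + 0, so A = 3.
Conserve atomic number: 2 + Z = 3 + 0, so Z = 1.
A = 3 and Z = 1 is ^3_1 H — a triton.

triton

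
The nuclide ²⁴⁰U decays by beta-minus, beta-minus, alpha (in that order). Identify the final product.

Start: (A, Z) = (240, 92).
After β⁻: (240, 93).
After β⁻: (240, 94).
After α: (236, 92).
Z = 92 is uranium.

U-236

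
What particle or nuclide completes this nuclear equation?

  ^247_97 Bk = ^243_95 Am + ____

Conserve mass number: 247 = 243 + A, so A = 4.
Conserve atomic number: 97 = 95 + Z, so Z = 2.
A = 4 and Z = 2 is ^4_2 He — an alpha particle.

alpha particle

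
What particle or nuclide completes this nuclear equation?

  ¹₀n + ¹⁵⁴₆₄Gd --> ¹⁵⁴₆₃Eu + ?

proton

Conserve mass number: 1 + 154 = 154 + A, so A = 1.
Conserve atomic number: 0 + 64 = 63 + Z, so Z = 1.
A = 1 and Z = 1 is ¹₁H — a proton.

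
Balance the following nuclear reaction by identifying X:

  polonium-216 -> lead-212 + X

Conserve mass number: 216 = 212 + A, so A = 4.
Conserve atomic number: 84 = 82 + Z, so Z = 2.
A = 4 and Z = 2 is helium-4 — an alpha particle.

alpha particle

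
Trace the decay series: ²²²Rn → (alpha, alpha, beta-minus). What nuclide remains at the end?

Start: (A, Z) = (222, 86).
After α: (218, 84).
After α: (214, 82).
After β⁻: (214, 83).
Z = 83 is bismuth.

Bi-214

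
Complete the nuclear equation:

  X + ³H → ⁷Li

Conserve mass number: A + 3 = 7, so A = 4.
Conserve atomic number: Z + 1 = 3, so Z = 2.
A = 4 and Z = 2 is ⁴He — an alpha particle.

alpha particle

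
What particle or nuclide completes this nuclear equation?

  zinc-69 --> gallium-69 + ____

beta-minus particle

Conserve mass number: 69 = 69 + A, so A = 0.
Conserve atomic number: 30 = 31 + Z, so Z = -1.
A = 0 and Z = -1 is e⁻ — a beta-minus particle.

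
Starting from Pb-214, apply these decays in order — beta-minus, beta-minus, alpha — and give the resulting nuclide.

Pb-210

Start: (A, Z) = (214, 82).
After β⁻: (214, 83).
After β⁻: (214, 84).
After α: (210, 82).
Z = 82 is lead.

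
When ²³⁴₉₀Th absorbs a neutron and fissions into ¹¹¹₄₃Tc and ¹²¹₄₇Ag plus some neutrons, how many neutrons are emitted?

Conserve mass number: 235 = 111 + 121 + k, so k = 235 − 232 = 3.
Check atomic number: 90 = 43 + 47 + 0 = 90. ✓

3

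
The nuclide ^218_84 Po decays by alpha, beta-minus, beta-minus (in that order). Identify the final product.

Po-214

Start: (A, Z) = (218, 84).
After α: (214, 82).
After β⁻: (214, 83).
After β⁻: (214, 84).
Z = 84 is polonium.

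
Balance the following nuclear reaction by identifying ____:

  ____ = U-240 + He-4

Pu-244

Conserve mass number: A = 240 + 4, so A = 244.
Conserve atomic number: Z = 92 + 2, so Z = 94.
Z = 94 is plutonium, so the species is Pu-244.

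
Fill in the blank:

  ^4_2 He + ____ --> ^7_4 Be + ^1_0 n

alpha particle

Conserve mass number: 4 + A = 7 + 1, so A = 4.
Conserve atomic number: 2 + Z = 4 + 0, so Z = 2.
A = 4 and Z = 2 is ^4_2 He — an alpha particle.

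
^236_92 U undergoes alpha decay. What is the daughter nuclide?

Alpha decay: mass number changes by -4, atomic number by -2.
A: 236 − 4 = 232; Z: 92 − 2 = 90.
Z = 90 is thorium, so the daughter is ^232_90 Th.

Th-232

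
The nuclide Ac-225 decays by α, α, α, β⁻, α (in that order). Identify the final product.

Pb-209

Start: (A, Z) = (225, 89).
After α: (221, 87).
After α: (217, 85).
After α: (213, 83).
After β⁻: (213, 84).
After α: (209, 82).
Z = 82 is lead.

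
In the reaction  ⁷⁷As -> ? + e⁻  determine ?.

Conserve mass number: 77 = A + 0, so A = 77.
Conserve atomic number: 33 = Z − 1, so Z = 34.
Z = 34 is selenium, so the species is ⁷⁷Se.

Se-77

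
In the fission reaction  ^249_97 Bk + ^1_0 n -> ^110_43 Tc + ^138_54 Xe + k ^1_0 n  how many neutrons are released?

2

Conserve mass number: 250 = 110 + 138 + k, so k = 250 − 248 = 2.
Check atomic number: 97 = 43 + 54 + 0 = 97. ✓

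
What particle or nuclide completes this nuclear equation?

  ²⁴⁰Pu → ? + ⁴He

Conserve mass number: 240 = A + 4, so A = 236.
Conserve atomic number: 94 = Z + 2, so Z = 92.
Z = 92 is uranium, so the species is ²³⁶U.

U-236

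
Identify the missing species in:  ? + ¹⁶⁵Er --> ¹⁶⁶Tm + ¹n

Conserve mass number: A + 165 = 166 + 1, so A = 2.
Conserve atomic number: Z + 68 = 69 + 0, so Z = 1.
A = 2 and Z = 1 is ²H — a deuteron.

deuteron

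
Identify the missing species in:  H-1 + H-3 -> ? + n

Conserve mass number: 1 + 3 = A + 1, so A = 3.
Conserve atomic number: 1 + 1 = Z + 0, so Z = 2.
Z = 2 is helium, so the species is He-3.

He-3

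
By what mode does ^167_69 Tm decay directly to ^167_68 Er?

beta-plus decay or electron capture

ΔA = 167 − 167 = 0; ΔZ = 68 − 69 = -1.
A is unchanged and Z drops by 1 — a proton has become a neutron (β⁺ emission or electron capture).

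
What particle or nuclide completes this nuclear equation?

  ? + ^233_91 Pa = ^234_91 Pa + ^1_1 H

deuteron

Conserve mass number: A + 233 = 234 + 1, so A = 2.
Conserve atomic number: Z + 91 = 91 + 1, so Z = 1.
A = 2 and Z = 1 is ^2_1 H — a deuteron.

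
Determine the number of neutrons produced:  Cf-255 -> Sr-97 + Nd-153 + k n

5

Conserve mass number: 255 = 97 + 153 + k, so k = 255 − 250 = 5.
Check atomic number: 98 = 38 + 60 + 0 = 98. ✓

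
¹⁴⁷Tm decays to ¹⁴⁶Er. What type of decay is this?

proton emission

ΔA = 146 − 147 = -1; ΔZ = 68 − 69 = -1.
A drops by 1 and Z drops by 1 — a proton was emitted.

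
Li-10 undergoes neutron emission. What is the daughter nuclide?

Neutron emission: mass number changes by -1, atomic number by +0.
A: 10 − 1 = 9; Z: 3 = 3.
Z = 3 is lithium, so the daughter is Li-9.

Li-9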